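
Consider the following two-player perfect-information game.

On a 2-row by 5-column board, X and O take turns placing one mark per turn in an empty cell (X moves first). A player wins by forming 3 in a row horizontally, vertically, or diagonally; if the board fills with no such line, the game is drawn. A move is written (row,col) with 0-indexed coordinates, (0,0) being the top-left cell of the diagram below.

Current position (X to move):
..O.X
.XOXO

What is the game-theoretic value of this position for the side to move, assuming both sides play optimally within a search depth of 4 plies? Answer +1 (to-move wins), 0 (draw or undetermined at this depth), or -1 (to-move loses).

[..O.X/.XOXO] X move#1: (0,0):+0/X.O.X/.XOXO*, (0,1):+0/.XO.X/.XOXO, (0,3):+0/..OXX/.XOXO, (1,0):-1/..O.X/XXOXO
[X.O.X/.XOXO] O move#2: (0,1):+0/XOO.X/.XOXO*, (0,3):+0/X.OOX/.XOXO, (1,0):+0/X.O.X/OXOXO
[XOO.X/.XOXO] X move#3: (0,3):+0/XOOXX/.XOXO*, (1,0):-1/XOO.X/XXOXO
[XOOXX/.XOXO] O move#4: (1,0):+0/XOOXX/OXOXO*
[XOOXX/OXOXO] end (terminal +0, X#5); searched ..O.X/.XOXO to 4

value(..O.X/.XOXO, X) = 0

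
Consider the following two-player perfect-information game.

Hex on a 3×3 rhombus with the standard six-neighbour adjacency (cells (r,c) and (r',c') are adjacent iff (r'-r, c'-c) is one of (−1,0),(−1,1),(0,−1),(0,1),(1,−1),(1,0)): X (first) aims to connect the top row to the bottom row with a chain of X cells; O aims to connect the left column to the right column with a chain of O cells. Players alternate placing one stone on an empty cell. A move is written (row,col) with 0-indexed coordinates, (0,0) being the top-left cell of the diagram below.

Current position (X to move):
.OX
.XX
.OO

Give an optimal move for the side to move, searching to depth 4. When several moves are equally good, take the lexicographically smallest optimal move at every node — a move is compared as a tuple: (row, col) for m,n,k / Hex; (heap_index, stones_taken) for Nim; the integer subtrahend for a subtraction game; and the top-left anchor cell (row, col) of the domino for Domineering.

X's best at [.OX/.XX/.OO]: (2,0)

[.OX/.XX/.OO] X move#1: (0,0):-1/XOX/.XX/.OO, (1,0):-1/.OX/XXX/.OO, (2,0):+1/.OX/.XX/XOO*
[.OX/.XX/XOO] end (terminal -1, O#2); searched .OX/.XX/.OO to 4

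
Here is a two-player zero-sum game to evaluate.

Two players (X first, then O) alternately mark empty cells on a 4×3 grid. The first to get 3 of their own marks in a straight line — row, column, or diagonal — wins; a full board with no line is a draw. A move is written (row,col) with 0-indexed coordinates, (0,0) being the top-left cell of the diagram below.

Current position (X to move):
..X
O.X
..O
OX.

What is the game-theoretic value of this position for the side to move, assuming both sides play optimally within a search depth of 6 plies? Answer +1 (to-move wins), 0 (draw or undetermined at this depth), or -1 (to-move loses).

ply 1, X at ..X/O.X/..O/OX. | (0,0)=-1→X.X/O.X/..O/OX.; (0,1)=-1→.XX/O.X/..O/OX.; (1,1)=-1→..X/OXX/..O/OX.; (2,0)=+0→..X/O.X/X.O/OX.*; (2,1)=-1→..X/O.X/.XO/OX.; (3,2)=-1→..X/O.X/..O/OXX
ply 2, O at ..X/O.X/X.O/OX. | (0,0)=-1→O.X/O.X/X.O/OX.; (0,1)=-1→.OX/O.X/X.O/OX.; (1,1)=+0→..X/OOX/X.O/OX.*; (2,1)=-1→..X/O.X/XOO/OX.; (3,2)=-1→..X/O.X/X.O/OXO
ply 3, X at ..X/OOX/X.O/OX. | (0,0)=+0→X.X/OOX/X.O/OX.*; (0,1)=-1→.XX/OOX/X.O/OX.; (2,1)=-1→..X/OOX/XXO/OX.; (3,2)=-1→..X/OOX/X.O/OXX
ply 4, O at X.X/OOX/X.O/OX. | (0,1)=+0→XOX/OOX/X.O/OX.*; (2,1)=-1→X.X/OOX/XOO/OX.; (3,2)=-1→X.X/OOX/X.O/OXO
ply 5, X at XOX/OOX/X.O/OX. | (2,1)=+0→XOX/OOX/XXO/OX.*; (3,2)=-1→XOX/OOX/X.O/OXX
ply 6, O at XOX/OOX/XXO/OX. | (3,2)=+0→XOX/OOX/XXO/OXO*
ply 7: XOX/OOX/XXO/OXO is terminal +0 (X); from ..X/O.X/..O/OX. depth 6

value(..X/O.X/..O/OX., X) = 0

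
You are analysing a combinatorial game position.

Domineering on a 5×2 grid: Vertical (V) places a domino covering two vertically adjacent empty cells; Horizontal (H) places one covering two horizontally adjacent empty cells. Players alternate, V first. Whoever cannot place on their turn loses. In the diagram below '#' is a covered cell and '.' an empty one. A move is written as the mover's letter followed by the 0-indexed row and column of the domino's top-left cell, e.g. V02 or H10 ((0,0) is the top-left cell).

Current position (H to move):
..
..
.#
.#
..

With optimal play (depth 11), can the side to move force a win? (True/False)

H winning at [../../.#/.#/..]: True

p1 H@[../../.#/.#/..]: H00[##/../.#/.#/..]+1* H10[../##/.#/.#/..]+1 H40[../../.#/.#/##]-1
p2 V@[##/../.#/.#/..]: V10[##/#./##/.#/..]-1* V20[##/../##/##/..]-1 V30[##/../.#/##/#.]-1
p3 H@[##/#./##/.#/..]: H40[##/#./##/.#/##]+1*
p4 V@[##/#./##/.#/##] terminal -1; root [../../.#/.#/..] d11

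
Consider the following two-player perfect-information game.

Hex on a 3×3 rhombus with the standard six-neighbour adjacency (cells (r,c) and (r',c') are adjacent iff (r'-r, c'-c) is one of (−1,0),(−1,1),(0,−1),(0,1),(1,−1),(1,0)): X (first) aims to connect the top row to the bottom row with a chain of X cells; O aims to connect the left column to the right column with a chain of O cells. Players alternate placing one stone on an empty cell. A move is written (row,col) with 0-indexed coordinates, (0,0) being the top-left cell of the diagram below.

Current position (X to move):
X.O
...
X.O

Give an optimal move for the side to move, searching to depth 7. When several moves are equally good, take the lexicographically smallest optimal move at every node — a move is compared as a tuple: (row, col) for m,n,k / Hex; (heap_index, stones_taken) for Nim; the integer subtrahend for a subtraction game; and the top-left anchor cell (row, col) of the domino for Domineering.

X's best at [X.O/.../X.O]: (0,1)

ply 1, X at X.O/.../X.O | (0,1)=+1→XXO/.../X.O*; (1,0)=+1→X.O/X../X.O; (1,1)=+1→X.O/.X./X.O; (1,2)=-1→X.O/..X/X.O; (2,1)=-1→X.O/.../XXO
ply 2, O at XXO/.../X.O | (1,0)=-1→XXO/O../X.O*; (1,1)=-1→XXO/.O./X.O; (1,2)=-1→XXO/..O/X.O; (2,1)=-1→XXO/.../XOO
ply 3, X at XXO/O../X.O | (1,1)=+1→XXO/OX./X.O*; (1,2)=-1→XXO/O.X/X.O; (2,1)=-1→XXO/O../XXO
ply 4: XXO/OX./X.O is terminal -1 (O); from X.O/.../X.O depth 7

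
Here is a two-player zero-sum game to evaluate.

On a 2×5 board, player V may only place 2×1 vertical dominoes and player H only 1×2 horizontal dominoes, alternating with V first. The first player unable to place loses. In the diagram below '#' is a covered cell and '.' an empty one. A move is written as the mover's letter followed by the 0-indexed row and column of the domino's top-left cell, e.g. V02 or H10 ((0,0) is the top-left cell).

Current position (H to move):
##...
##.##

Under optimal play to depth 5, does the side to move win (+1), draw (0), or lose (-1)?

p1 H@[##.../##.##]: H02[####./##.##]+1* H03[##.##/##.##]-1
p2 V@[####./##.##] terminal -1; root [##.../##.##] d5

value(##.../##.##, H) = +1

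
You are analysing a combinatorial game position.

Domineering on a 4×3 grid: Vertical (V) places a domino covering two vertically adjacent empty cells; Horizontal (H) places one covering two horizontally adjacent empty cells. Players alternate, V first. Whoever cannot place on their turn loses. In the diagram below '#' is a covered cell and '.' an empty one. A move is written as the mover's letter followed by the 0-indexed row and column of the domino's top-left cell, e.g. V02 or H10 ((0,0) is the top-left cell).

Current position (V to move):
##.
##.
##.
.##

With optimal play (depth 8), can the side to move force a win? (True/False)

[##./##./##./.##] V move#1: V02:+1/###/###/##./.##*, V12:+1/##./###/###/.##
[###/###/##./.##] end (terminal -1, H#2); searched ##./##./##./.## to 8

V winning at [##./##./##./.##]: True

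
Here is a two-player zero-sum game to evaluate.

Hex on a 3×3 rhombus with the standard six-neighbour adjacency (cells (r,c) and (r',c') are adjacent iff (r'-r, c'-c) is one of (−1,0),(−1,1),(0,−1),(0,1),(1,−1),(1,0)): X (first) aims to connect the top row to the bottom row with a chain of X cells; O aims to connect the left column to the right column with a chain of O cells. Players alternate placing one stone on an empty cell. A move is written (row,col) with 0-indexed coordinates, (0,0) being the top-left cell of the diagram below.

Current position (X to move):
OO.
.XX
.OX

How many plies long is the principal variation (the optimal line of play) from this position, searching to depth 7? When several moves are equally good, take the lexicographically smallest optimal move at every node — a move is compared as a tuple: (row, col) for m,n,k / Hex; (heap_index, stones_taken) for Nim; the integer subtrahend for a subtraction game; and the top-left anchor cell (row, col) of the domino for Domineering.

PV length from [OO./.XX/.OX]: 1 ply

[OO./.XX/.OX] X move#1: (0,2):+1/OOX/.XX/.OX*, (1,0):-1/OO./XXX/.OX, (2,0):-1/OO./.XX/XOX
[OOX/.XX/.OX] end (terminal -1, O#2); searched OO./.XX/.OX to 7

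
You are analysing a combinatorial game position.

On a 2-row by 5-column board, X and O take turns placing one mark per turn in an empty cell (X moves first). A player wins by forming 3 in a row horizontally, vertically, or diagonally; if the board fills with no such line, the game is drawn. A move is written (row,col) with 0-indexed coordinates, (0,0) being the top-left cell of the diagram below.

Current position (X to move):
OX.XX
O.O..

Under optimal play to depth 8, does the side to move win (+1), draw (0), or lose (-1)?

[OX.XX/O.O..] X move#1: (0,2):+1/OXXXX/O.O..*, (1,1):+0/OX.XX/OXO.., (1,3):-1/OX.XX/O.OX., (1,4):-1/OX.XX/O.O.X
[OXXXX/O.O..] end (terminal -1, O#2); searched OX.XX/O.O.. to 8

value(OX.XX/O.O.., X) = +1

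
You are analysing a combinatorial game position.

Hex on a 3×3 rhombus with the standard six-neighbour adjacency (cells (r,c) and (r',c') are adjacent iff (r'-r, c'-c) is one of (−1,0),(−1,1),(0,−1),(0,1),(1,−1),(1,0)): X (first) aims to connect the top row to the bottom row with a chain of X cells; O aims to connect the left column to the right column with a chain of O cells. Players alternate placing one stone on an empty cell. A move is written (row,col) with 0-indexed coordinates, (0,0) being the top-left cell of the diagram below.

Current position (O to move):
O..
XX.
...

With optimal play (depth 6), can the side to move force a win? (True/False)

O winning at [O../XX./...]: False

ply 1, O at O../XX./... | (0,1)=-1→OO./XX./...*; (0,2)=-1→O.O/XX./...; (1,2)=-1→O../XXO/...; (2,0)=-1→O../XX./O..; (2,1)=-1→O../XX./.O.; (2,2)=-1→O../XX./..O
ply 2, X at OO./XX./... | (0,2)=+1→OOX/XX./...*; (1,2)=-1→OO./XXX/...; (2,0)=-1→OO./XX./X..; (2,1)=-1→OO./XX./.X.; (2,2)=-1→OO./XX./..X
ply 3, O at OOX/XX./... | (1,2)=-1→OOX/XXO/...*; (2,0)=-1→OOX/XX./O..; (2,1)=-1→OOX/XX./.O.; (2,2)=-1→OOX/XX./..O
ply 4, X at OOX/XXO/... | (2,0)=+1→OOX/XXO/X..*; (2,1)=+1→OOX/XXO/.X.; (2,2)=+1→OOX/XXO/..X
ply 5: OOX/XXO/X.. is terminal -1 (O); from O../XX./... depth 6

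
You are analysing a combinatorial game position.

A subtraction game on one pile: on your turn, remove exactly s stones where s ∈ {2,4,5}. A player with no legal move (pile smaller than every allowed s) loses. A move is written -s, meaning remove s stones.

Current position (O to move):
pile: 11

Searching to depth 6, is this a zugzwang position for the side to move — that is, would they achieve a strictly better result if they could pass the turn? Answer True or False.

p1 O@[11]: -2[9]-1 -4[7]+1* -5[6]-1
p2 X@[7]: -2[5]-1* -4[3]-1 -5[2]-1
p3 O@[5]: -2[3]-1 -4[1]+1* -5[0]+1
p4 X@[1] terminal -1; root [11] d6
suppose O passes — search the same position with X to move:
pass> p1 X@[11]: -2[9]-1 -4[7]+1* -5[6]-1
pass> p2 O@[7]: -2[5]-1* -4[3]-1 -5[2]-1
pass> p3 X@[5]: -2[3]-1 -4[1]+1* -5[0]+1
pass> p4 O@[1] terminal -1; root [11] d6
for O: play +1, pass -1

zugzwang(11, O) = False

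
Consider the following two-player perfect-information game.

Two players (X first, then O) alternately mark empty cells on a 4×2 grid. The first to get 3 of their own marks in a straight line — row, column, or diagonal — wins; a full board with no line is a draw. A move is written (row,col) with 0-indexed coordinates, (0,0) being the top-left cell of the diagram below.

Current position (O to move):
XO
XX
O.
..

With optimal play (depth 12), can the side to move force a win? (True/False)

[XO/XX/O./..] O move#1: (2,1):+0/XO/XX/OO/..*, (3,0):+0/XO/XX/O./O., (3,1):+0/XO/XX/O./.O
[XO/XX/OO/..] X move#2: (3,0):+0/XO/XX/OO/X.*, (3,1):+0/XO/XX/OO/.X
[XO/XX/OO/X.] O move#3: (3,1):+0/XO/XX/OO/XO*
[XO/XX/OO/XO] end (terminal +0, X#4); searched XO/XX/O./.. to 12

O winning at [XO/XX/O./..]: False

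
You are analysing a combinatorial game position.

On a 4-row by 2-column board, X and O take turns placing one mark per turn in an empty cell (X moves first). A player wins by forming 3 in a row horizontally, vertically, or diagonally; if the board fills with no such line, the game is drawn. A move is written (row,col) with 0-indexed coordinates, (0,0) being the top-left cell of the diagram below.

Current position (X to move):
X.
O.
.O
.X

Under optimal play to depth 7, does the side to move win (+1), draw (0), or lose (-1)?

ply 1, X at X./O./.O/.X | (0,1)=+0→XX/O./.O/.X*; (1,1)=+0→X./OX/.O/.X; (2,0)=+0→X./O./XO/.X; (3,0)=+0→X./O./.O/XX
ply 2, O at XX/O./.O/.X | (1,1)=+0→XX/OO/.O/.X*; (2,0)=+0→XX/O./OO/.X; (3,0)=+0→XX/O./.O/OX
ply 3, X at XX/OO/.O/.X | (2,0)=+0→XX/OO/XO/.X*; (3,0)=+0→XX/OO/.O/XX
ply 4, O at XX/OO/XO/.X | (3,0)=+0→XX/OO/XO/OX*
ply 5: XX/OO/XO/OX is terminal +0 (X); from X./O./.O/.X depth 7

value(X./O./.O/.X, X) = 0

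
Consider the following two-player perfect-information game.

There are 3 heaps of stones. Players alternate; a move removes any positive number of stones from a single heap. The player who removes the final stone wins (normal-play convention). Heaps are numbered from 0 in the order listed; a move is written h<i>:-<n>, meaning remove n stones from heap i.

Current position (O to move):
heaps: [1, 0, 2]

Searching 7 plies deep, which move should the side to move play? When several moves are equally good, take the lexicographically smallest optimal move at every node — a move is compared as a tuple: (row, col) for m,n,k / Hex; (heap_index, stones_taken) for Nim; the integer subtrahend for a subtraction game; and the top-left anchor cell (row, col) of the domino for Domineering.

O's best at [(1,0,2)]: h2:-1

ply 1, O at (1,0,2) | h0:-1=-1→(0,0,2); h2:-1=+1→(1,0,1)*; h2:-2=-1→(1,0,0)
ply 2, X at (1,0,1) | h0:-1=-1→(0,0,1)*; h2:-1=-1→(1,0,0)
ply 3, O at (0,0,1) | h2:-1=+1→(0,0,0)*
ply 4: (0,0,0) is terminal -1 (X); from (1,0,2) depth 7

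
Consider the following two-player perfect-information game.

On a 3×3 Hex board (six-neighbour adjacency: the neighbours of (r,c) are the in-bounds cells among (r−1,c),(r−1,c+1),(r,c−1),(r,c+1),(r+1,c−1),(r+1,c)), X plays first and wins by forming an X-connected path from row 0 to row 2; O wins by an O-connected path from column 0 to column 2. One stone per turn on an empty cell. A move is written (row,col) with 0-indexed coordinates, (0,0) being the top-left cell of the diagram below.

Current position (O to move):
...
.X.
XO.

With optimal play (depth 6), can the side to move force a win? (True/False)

O winning at [.../.X./XO.]: False

[.../.X./XO.] O move#1: (0,0):-1/O../.X./XO.*, (0,1):-1/.O./.X./XO., (0,2):-1/..O/.X./XO., (1,0):-1/.../OX./XO., (1,2):-1/.../.XO/XO., (2,2):-1/.../.X./XOO
[O../.X./XO.] X move#2: (0,1):+1/OX./.X./XO.*, (0,2):+1/O.X/.X./XO., (1,0):+1/O../XX./XO., (1,2):+1/O../.XX/XO., (2,2):+1/O../.X./XOX
[OX./.X./XO.] end (terminal -1, O#3); searched .../.X./XO. to 6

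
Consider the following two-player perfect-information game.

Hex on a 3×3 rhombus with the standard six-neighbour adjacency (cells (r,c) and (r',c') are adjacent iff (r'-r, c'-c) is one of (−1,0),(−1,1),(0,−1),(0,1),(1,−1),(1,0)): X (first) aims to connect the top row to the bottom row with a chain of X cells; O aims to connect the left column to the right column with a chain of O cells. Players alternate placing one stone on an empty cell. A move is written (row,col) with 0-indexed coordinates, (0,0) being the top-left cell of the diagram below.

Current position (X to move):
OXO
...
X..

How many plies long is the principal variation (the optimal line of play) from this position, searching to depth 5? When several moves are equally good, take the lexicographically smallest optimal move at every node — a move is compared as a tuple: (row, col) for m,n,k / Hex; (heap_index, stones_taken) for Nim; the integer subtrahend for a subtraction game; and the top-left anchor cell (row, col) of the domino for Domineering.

p1 X@[OXO/.../X..]: (1,0)[OXO/X../X..]+1* (1,1)[OXO/.X./X..]+1 (1,2)[OXO/..X/X..]+1 (2,1)[OXO/.../XX.]+1 (2,2)[OXO/.../X.X]+1
p2 O@[OXO/X../X..] terminal -1; root [OXO/.../X..] d5

PV length from [OXO/.../X..]: 1 ply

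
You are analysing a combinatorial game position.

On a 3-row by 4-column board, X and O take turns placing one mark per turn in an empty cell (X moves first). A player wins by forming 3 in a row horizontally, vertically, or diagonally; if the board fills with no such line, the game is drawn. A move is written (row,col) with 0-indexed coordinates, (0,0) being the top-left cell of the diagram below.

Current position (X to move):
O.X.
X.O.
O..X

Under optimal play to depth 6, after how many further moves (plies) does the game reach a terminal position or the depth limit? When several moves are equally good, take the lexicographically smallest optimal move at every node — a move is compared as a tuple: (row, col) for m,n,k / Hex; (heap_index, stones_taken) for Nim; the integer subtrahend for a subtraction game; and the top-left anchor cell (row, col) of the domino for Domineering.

PV length from [O.X./X.O./O..X]: 5 plies

[O.X./X.O./O..X] X move#1: (0,1):+1/OXX./X.O./O..X*, (0,3):+1/O.XX/X.O./O..X, (1,1):-1/O.X./XXO./O..X, (1,3):+0/O.X./X.OX/O..X, (2,1):+0/O.X./X.O./OX.X, (2,2):+1/O.X./X.O./O.XX
[OXX./X.O./O..X] O move#2: (0,3):-1/OXXO/X.O./O..X*, (1,1):-1/OXX./XOO./O..X, (1,3):-1/OXX./X.OO/O..X, (2,1):-1/OXX./X.O./OO.X, (2,2):-1/OXX./X.O./O.OX
[OXXO/X.O./O..X] X move#3: (1,1):-1/OXXO/XXO./O..X, (1,3):-1/OXXO/X.OX/O..X, (2,1):+1/OXXO/X.O./OX.X*, (2,2):-1/OXXO/X.O./O.XX
[OXXO/X.O./OX.X] O move#4: (1,1):-1/OXXO/XOO./OX.X*, (1,3):-1/OXXO/X.OO/OX.X, (2,2):-1/OXXO/X.O./OXOX
[OXXO/XOO./OX.X] X move#5: (1,3):-1/OXXO/XOOX/OX.X, (2,2):+1/OXXO/XOO./OXXX*
[OXXO/XOO./OXXX] end (terminal -1, O#6); searched O.X./X.O./O..X to 6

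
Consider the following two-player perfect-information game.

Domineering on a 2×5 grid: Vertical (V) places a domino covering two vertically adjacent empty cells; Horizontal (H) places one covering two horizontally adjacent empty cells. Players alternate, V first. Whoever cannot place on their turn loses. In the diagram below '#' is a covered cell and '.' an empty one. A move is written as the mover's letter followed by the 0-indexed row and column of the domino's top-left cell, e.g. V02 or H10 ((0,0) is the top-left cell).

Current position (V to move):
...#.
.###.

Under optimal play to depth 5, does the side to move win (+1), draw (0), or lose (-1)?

p1 V@[...#./.###.]: V00[#..#./####.]+1* V04[...##/.####]-1
p2 H@[#..#./####.]: H01[####./####.]-1*
p3 V@[####./####.]: V04[#####/#####]+1*
p4 H@[#####/#####] terminal -1; root [...#./.###.] d5

value(...#./.###., V) = +1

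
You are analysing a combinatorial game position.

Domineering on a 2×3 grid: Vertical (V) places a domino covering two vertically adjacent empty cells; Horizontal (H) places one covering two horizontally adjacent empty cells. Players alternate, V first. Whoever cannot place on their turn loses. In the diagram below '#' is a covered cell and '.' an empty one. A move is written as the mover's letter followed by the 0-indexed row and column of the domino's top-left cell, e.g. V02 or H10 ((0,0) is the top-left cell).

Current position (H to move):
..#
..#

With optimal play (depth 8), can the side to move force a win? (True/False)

H winning at [..#/..#]: True

ply 1, H at ..#/..# | H00=+1→###/..#*; H10=+1→..#/###
ply 2: ###/..# is terminal -1 (V); from ..#/..# depth 8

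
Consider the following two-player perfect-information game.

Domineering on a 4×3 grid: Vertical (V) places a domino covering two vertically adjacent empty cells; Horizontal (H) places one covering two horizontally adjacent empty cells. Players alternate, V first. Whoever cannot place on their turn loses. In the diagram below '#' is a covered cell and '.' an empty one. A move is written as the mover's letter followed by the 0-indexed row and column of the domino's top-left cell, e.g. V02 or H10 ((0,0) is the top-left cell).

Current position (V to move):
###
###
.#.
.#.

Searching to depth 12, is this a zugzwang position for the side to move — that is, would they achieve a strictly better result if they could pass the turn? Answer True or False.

ply 1, V at ###/###/.#./.#. | V20=+1→###/###/##./##.*; V22=+1→###/###/.##/.##
ply 2: ###/###/##./##. is terminal -1 (H); from ###/###/.#./.#. depth 12
suppose V passes — search the same position with H to move:
pass> ply 1: ###/###/.#./.#. is terminal -1 (H); from ###/###/.#./.#. depth 12
for V: play +1, pass +1

zugzwang(###/###/.#./.#., V) = False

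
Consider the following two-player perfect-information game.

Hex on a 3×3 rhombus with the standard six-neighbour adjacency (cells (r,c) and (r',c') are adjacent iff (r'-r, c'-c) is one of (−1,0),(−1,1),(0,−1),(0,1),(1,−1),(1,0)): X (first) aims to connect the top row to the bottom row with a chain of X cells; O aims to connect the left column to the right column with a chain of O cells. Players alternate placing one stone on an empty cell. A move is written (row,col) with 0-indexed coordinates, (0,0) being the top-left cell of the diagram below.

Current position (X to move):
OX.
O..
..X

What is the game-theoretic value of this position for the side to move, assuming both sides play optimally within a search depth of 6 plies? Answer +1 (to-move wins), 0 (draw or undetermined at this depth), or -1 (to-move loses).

[OX./O../..X] X move#1: (0,2):+1/OXX/O../..X*, (1,1):+1/OX./OX./..X, (1,2):+1/OX./O.X/..X, (2,0):-1/OX./O../X.X, (2,1):-1/OX./O../.XX
[OXX/O../..X] O move#2: (1,1):-1/OXX/OO./..X*, (1,2):-1/OXX/O.O/..X, (2,0):-1/OXX/O../O.X, (2,1):-1/OXX/O../.OX
[OXX/OO./..X] X move#3: (1,2):+1/OXX/OOX/..X*, (2,0):-1/OXX/OO./X.X, (2,1):-1/OXX/OO./.XX
[OXX/OOX/..X] end (terminal -1, O#4); searched OX./O../..X to 6

value(OX./O../..X, X) = +1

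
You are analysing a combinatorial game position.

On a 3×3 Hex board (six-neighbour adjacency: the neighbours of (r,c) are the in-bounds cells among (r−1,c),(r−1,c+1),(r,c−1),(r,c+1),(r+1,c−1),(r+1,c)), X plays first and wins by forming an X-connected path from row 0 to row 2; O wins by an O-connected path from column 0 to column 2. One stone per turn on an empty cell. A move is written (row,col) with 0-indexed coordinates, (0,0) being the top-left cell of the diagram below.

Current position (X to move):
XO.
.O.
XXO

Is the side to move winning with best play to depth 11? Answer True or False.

[XO./.O./XXO] X move#1: (0,2):+1/XOX/.O./XXO*, (1,0):+1/XO./XO./XXO, (1,2):+1/XO./.OX/XXO
[XOX/.O./XXO] O move#2: (1,0):-1/XOX/OO./XXO*, (1,2):-1/XOX/.OO/XXO
[XOX/OO./XXO] X move#3: (1,2):+1/XOX/OOX/XXO*
[XOX/OOX/XXO] end (terminal -1, O#4); searched XO./.O./XXO to 11

X winning at [XO./.O./XXO]: True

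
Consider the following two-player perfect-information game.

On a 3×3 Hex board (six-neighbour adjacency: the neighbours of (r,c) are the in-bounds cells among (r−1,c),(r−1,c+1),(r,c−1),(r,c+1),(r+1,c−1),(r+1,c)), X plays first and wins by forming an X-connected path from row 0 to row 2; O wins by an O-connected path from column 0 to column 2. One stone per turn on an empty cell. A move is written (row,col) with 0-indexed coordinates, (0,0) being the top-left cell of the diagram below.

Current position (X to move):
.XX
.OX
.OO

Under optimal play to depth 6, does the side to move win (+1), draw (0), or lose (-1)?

value(.XX/.OX/.OO, X) = -1

[.XX/.OX/.OO] X move#1: (0,0):-1/XXX/.OX/.OO*, (1,0):-1/.XX/XOX/.OO, (2,0):-1/.XX/.OX/XOO
[XXX/.OX/.OO] O move#2: (1,0):+1/XXX/OOX/.OO*, (2,0):+1/XXX/.OX/OOO
[XXX/OOX/.OO] end (terminal -1, X#3); searched .XX/.OX/.OO to 6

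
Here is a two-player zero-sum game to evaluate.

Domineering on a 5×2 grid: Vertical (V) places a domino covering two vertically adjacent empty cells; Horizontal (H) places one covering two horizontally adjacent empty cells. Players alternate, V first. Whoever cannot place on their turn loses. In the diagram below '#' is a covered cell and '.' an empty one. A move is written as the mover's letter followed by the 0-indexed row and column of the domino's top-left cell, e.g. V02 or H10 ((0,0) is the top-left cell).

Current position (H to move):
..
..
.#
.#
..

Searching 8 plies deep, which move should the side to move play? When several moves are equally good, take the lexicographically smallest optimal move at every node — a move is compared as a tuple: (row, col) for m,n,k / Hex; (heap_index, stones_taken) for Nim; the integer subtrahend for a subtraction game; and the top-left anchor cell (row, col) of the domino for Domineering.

H's best at [../../.#/.#/..]: H00

p1 H@[../../.#/.#/..]: H00[##/../.#/.#/..]+1* H10[../##/.#/.#/..]+1 H40[../../.#/.#/##]-1
p2 V@[##/../.#/.#/..]: V10[##/#./##/.#/..]-1* V20[##/../##/##/..]-1 V30[##/../.#/##/#.]-1
p3 H@[##/#./##/.#/..]: H40[##/#./##/.#/##]+1*
p4 V@[##/#./##/.#/##] terminal -1; root [../../.#/.#/..] d8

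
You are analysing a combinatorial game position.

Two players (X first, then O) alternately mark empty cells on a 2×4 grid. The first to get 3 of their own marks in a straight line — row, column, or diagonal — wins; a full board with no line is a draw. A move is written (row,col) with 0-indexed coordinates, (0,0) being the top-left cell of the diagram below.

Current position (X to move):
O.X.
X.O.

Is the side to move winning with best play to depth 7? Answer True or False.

X winning at [O.X./X.O.]: False

[O.X./X.O.] X move#1: (0,1):+0/OXX./X.O.*, (0,3):+0/O.XX/X.O., (1,1):+0/O.X./XXO., (1,3):+0/O.X./X.OX
[OXX./X.O.] O move#2: (0,3):+0/OXXO/X.O.*, (1,1):-1/OXX./XOO., (1,3):-1/OXX./X.OO
[OXXO/X.O.] X move#3: (1,1):+0/OXXO/XXO.*, (1,3):+0/OXXO/X.OX
[OXXO/XXO.] O move#4: (1,3):+0/OXXO/XXOO*
[OXXO/XXOO] end (terminal +0, X#5); searched O.X./X.O. to 7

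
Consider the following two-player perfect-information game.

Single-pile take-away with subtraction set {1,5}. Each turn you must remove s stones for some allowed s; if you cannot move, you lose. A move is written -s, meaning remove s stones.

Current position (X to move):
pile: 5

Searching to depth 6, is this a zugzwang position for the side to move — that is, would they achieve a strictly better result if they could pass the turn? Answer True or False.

zugzwang(5, X) = False

[5] X move#1: -1:+1/4*, -5:+1/0
[4] O move#2: -1:-1/3*
[3] X move#3: -1:+1/2*
[2] O move#4: -1:-1/1*
[1] X move#5: -1:+1/0*
[0] end (terminal -1, O#6); searched 5 to 6
pass branch (O moves first from the same position):
  | [5] O move#1: -1:+1/4*, -5:+1/0
  | [4] X move#2: -1:-1/3*
  | [3] O move#3: -1:+1/2*
  | [2] X move#4: -1:-1/1*
  | [1] O move#5: -1:+1/0*
  | [0] end (terminal -1, X#6); searched 5 to 6
X moving scores +1; X passing scores -1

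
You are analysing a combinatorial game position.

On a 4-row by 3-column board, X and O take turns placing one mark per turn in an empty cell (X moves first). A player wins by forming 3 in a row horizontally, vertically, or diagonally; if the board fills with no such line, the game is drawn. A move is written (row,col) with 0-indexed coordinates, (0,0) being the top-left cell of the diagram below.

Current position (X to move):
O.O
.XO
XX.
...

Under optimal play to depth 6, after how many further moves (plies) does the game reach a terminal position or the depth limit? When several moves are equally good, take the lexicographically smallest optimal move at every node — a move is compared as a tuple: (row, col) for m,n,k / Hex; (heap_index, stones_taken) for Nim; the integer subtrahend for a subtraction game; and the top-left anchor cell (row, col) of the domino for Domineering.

ply 1, X at O.O/.XO/XX./... | (0,1)=+1→OXO/.XO/XX./...*; (1,0)=-1→O.O/XXO/XX./...; (2,2)=+1→O.O/.XO/XXX/...; (3,0)=-1→O.O/.XO/XX./X..; (3,1)=+1→O.O/.XO/XX./.X.; (3,2)=-1→O.O/.XO/XX./..X
ply 2: OXO/.XO/XX./... is terminal -1 (O); from O.O/.XO/XX./... depth 6

PV length from [O.O/.XO/XX./...]: 1 ply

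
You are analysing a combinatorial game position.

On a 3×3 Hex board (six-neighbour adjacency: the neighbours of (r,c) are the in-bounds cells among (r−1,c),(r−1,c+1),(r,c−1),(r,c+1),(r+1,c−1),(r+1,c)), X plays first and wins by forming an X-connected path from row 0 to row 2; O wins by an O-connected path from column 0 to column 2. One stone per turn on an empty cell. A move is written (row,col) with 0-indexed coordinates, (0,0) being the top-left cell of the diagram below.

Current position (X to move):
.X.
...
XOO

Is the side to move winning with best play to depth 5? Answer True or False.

ply 1, X at .X./.../XOO | (0,0)=+1→XX./.../XOO*; (0,2)=+1→.XX/.../XOO; (1,0)=+1→.X./X../XOO; (1,1)=+1→.X./.X./XOO; (1,2)=+1→.X./..X/XOO
ply 2, O at XX./.../XOO | (0,2)=-1→XXO/.../XOO*; (1,0)=-1→XX./O../XOO; (1,1)=-1→XX./.O./XOO; (1,2)=-1→XX./..O/XOO
ply 3, X at XXO/.../XOO | (1,0)=+1→XXO/X../XOO*; (1,1)=+1→XXO/.X./XOO; (1,2)=+1→XXO/..X/XOO
ply 4: XXO/X../XOO is terminal -1 (O); from .X./.../XOO depth 5

X winning at [.X./.../XOO]: True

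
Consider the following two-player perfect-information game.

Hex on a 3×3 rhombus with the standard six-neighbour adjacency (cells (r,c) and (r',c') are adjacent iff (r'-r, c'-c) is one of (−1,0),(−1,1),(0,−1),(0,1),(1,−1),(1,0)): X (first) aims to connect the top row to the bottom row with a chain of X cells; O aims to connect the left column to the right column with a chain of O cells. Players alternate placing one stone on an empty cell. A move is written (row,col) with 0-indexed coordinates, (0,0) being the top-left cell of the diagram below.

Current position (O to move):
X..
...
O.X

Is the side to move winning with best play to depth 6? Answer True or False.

O winning at [X../.../O.X]: True

[X../.../O.X] O move#1: (0,1):-1/XO./.../O.X, (0,2):-1/X.O/.../O.X, (1,0):-1/X../O../O.X, (1,1):+1/X../.O./O.X*, (1,2):+1/X../..O/O.X, (2,1):-1/X../.../OOX
[X../.O./O.X] X move#2: (0,1):-1/XX./.O./O.X*, (0,2):-1/X.X/.O./O.X, (1,0):-1/X../XO./O.X, (1,2):-1/X../.OX/O.X, (2,1):-1/X../.O./OXX
[XX./.O./O.X] O move#3: (0,2):+1/XXO/.O./O.X*, (1,0):+1/XX./OO./O.X, (1,2):+1/XX./.OO/O.X, (2,1):+1/XX./.O./OOX
[XXO/.O./O.X] end (terminal -1, X#4); searched X../.../O.X to 6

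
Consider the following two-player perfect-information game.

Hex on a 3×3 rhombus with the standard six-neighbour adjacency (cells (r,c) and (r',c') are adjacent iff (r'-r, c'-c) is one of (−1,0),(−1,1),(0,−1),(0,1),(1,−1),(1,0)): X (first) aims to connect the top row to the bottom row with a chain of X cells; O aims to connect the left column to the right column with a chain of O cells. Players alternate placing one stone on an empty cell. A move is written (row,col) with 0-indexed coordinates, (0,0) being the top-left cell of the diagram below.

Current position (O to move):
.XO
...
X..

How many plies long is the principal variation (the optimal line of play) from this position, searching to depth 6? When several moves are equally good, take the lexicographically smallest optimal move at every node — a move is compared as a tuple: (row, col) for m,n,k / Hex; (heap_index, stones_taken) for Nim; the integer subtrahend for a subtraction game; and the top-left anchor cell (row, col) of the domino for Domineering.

[.XO/.../X..] O move#1: (0,0):-1/OXO/.../X..*, (1,0):-1/.XO/O../X.., (1,1):-1/.XO/.O./X.., (1,2):-1/.XO/..O/X.., (2,1):-1/.XO/.../XO., (2,2):-1/.XO/.../X.O
[OXO/.../X..] X move#2: (1,0):+1/OXO/X../X..*, (1,1):+1/OXO/.X./X.., (1,2):+1/OXO/..X/X.., (2,1):+1/OXO/.../XX., (2,2):+1/OXO/.../X.X
[OXO/X../X..] end (terminal -1, O#3); searched .XO/.../X.. to 6

PV length from [.XO/.../X..]: 2 plies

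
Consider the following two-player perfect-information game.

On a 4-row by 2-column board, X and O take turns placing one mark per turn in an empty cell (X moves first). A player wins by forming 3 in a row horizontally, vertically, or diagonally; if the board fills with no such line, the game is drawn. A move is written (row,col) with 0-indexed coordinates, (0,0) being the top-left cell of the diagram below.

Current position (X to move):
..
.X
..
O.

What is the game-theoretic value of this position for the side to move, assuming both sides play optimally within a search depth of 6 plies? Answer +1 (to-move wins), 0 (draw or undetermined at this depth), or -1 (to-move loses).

value(../.X/../O., X) = +1

ply 1, X at ../.X/../O. | (0,0)=+0→X./.X/../O.; (0,1)=+0→.X/.X/../O.; (1,0)=+0→../XX/../O.; (2,0)=+0→../.X/X./O.; (2,1)=+1→../.X/.X/O.*; (3,1)=+0→../.X/../OX
ply 2, O at ../.X/.X/O. | (0,0)=-1→O./.X/.X/O.*; (0,1)=-1→.O/.X/.X/O.; (1,0)=-1→../OX/.X/O.; (2,0)=-1→../.X/OX/O.; (3,1)=-1→../.X/.X/OO
ply 3, X at O./.X/.X/O. | (0,1)=+1→OX/.X/.X/O.*; (1,0)=+1→O./XX/.X/O.; (2,0)=+1→O./.X/XX/O.; (3,1)=+1→O./.X/.X/OX
ply 4: OX/.X/.X/O. is terminal -1 (O); from ../.X/../O. depth 6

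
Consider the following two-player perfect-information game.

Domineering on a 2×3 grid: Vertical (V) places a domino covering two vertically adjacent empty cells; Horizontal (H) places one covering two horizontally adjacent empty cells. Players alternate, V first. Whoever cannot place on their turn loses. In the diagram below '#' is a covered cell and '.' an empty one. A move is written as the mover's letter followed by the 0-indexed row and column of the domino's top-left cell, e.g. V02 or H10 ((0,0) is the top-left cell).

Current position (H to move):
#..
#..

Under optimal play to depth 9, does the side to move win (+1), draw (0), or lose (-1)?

value(#../#.., H) = +1

ply 1, H at #../#.. | H01=+1→###/#..*; H11=+1→#../###
ply 2: ###/#.. is terminal -1 (V); from #../#.. depth 9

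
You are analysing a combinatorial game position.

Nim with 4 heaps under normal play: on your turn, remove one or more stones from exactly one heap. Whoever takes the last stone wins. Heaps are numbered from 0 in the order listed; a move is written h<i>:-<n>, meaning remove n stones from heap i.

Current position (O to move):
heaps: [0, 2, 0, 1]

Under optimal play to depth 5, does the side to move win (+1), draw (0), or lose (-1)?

value((0,2,0,1), O) = +1

p1 O@[(0,2,0,1)]: h1:-1[(0,1,0,1)]+1* h1:-2[(0,0,0,1)]-1 h3:-1[(0,2,0,0)]-1
p2 X@[(0,1,0,1)]: h1:-1[(0,0,0,1)]-1* h3:-1[(0,1,0,0)]-1
p3 O@[(0,0,0,1)]: h3:-1[(0,0,0,0)]+1*
p4 X@[(0,0,0,0)] terminal -1; root [(0,2,0,1)] d5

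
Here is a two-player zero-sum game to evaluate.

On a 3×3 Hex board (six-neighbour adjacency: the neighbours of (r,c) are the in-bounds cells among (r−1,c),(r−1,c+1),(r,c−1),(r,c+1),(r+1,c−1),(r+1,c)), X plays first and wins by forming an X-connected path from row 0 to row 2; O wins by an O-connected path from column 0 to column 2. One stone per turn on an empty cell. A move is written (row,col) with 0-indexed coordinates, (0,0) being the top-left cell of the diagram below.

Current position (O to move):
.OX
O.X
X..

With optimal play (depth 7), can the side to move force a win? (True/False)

p1 O@[.OX/O.X/X..]: (0,0)[OOX/O.X/X..]-1* (1,1)[.OX/OOX/X..]-1 (2,1)[.OX/O.X/XO.]-1 (2,2)[.OX/O.X/X.O]-1
p2 X@[OOX/O.X/X..]: (1,1)[OOX/OXX/X..]+1* (2,1)[OOX/O.X/XX.]+1 (2,2)[OOX/O.X/X.X]+1
p3 O@[OOX/OXX/X..] terminal -1; root [.OX/O.X/X..] d7

O winning at [.OX/O.X/X..]: False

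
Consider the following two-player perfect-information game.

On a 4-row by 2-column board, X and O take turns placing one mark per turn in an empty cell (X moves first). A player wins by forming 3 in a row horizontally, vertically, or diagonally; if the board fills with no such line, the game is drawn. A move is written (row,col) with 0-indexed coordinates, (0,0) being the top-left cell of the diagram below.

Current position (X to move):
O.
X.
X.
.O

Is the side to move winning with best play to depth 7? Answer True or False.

X winning at [O./X./X./.O]: True

[O./X./X./.O] X move#1: (0,1):+0/OX/X./X./.O, (1,1):+0/O./XX/X./.O, (2,1):+0/O./X./XX/.O, (3,0):+1/O./X./X./XO*
[O./X./X./XO] end (terminal -1, O#2); searched O./X./X./.O to 7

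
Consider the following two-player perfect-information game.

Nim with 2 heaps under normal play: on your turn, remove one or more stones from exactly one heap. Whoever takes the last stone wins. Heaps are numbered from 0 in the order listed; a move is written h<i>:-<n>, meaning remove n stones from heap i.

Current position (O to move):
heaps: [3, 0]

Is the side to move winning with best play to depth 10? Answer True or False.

O winning at [(3,0)]: True

[(3,0)] O move#1: h0:-1:-1/(2,0), h0:-2:-1/(1,0), h0:-3:+1/(0,0)*
[(0,0)] end (terminal -1, X#2); searched (3,0) to 10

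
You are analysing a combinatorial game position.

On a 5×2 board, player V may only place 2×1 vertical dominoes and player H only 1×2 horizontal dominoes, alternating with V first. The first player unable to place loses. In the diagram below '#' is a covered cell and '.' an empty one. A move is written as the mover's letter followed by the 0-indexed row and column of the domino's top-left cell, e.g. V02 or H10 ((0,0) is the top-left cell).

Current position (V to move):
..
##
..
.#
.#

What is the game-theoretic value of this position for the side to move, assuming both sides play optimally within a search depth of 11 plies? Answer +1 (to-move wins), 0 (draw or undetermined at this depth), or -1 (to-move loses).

value(../##/../.#/.#, V) = -1

p1 V@[../##/../.#/.#]: V20[../##/#./##/.#]-1* V30[../##/../##/##]-1
p2 H@[../##/#./##/.#]: H00[##/##/#./##/.#]+1*
p3 V@[##/##/#./##/.#] terminal -1; root [../##/../.#/.#] d11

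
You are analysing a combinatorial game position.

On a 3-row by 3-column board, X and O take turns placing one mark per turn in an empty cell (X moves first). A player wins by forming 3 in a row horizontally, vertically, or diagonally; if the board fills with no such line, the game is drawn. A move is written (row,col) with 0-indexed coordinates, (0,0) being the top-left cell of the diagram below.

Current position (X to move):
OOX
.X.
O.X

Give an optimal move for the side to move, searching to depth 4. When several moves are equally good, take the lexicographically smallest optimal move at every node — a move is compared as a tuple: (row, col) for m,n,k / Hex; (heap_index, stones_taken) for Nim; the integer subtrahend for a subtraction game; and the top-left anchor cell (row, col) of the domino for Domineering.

[OOX/.X./O.X] X move#1: (1,0):+0/OOX/XX./O.X, (1,2):+1/OOX/.XX/O.X*, (2,1):-1/OOX/.X./OXX
[OOX/.XX/O.X] end (terminal -1, O#2); searched OOX/.X./O.X to 4

X's best at [OOX/.X./O.X]: (1,2)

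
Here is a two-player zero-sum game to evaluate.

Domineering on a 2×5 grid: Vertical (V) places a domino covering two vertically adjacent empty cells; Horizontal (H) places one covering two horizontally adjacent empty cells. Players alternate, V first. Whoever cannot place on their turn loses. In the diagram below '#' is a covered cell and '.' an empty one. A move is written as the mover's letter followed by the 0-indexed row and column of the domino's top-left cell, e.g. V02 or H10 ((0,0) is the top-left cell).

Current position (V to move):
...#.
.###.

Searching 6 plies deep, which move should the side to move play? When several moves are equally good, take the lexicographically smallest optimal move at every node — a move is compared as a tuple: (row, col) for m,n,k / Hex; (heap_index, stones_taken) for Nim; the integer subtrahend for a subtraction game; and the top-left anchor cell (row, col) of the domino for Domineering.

V's best at [...#./.###.]: V00

ply 1, V at ...#./.###. | V00=+1→#..#./####.*; V04=-1→...##/.####
ply 2, H at #..#./####. | H01=-1→####./####.*
ply 3, V at ####./####. | V04=+1→#####/#####*
ply 4: #####/##### is terminal -1 (H); from ...#./.###. depth 6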